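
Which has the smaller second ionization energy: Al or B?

After 1 electron has been removed, what remains? Al⁺ still has 2 valence electrons; B⁺ still has 2 valence electrons.
All are still removing valence electrons, so compare the +1 ions as you would atoms: IE_2 generally rises across a period (higher Z_eff) and falls down a group (larger shell), subject to the usual subshell exceptions.
Valence configurations: Al⁺ [Ne]3s², B⁺ [He]2s².
Approximate IE_2 values (kJ/mol): Al 1817, B 2427.
Hence IE_2: Al < B.

Al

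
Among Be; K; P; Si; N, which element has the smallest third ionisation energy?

The third ionization energy removes an electron from the +2 ion. For each element: Be²⁺ is the bare [He] core; K²⁺ is already 1 electron into the core; P²⁺ still has 3 valence electrons; Si²⁺ still has 2 valence electrons; N²⁺ still has 3 valence electrons.
Usually core removal costs more than valence removal, but here the competition is close: a tightly held n=2 valence electron can cost more to remove than an n=3 core electron, so the actual values have to decide it.
Valence configurations: P²⁺ [Ne]3s²3p¹, Si²⁺ [Ne]3s², N²⁺ [He]2s²2p¹.
P²⁺ loses a lone 3p electron whereas Si²⁺ must break into a filled 3s² pair, so IE_3(Si) > IE_3(P) even though P has the higher nuclear charge.
The numbers (kJ/mol): Be 14849, K 4420, P 2914, Si 3232, N 4578.
Putting it together, IE_3: P < Si < K < N < Be.

P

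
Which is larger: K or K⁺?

Forming K⁺ removes 1 electron from K. Fewer electrons for the same nuclear charge means less shielding and a higher Z_eff on the remaining electrons, and for main-group metals the entire outer shell is lost.
A cation is smaller than its parent atom: K⁺ < K.

K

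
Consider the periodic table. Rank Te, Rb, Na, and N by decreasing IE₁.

N, Te, Na, Rb

N is in period 2, group 15; Na is in period 3, group 1; Rb is in period 5, group 1; Te is in period 5, group 16.
First ionization energy rises across a period (greater Z_eff holds electrons more tightly) and falls down a group (valence electrons are farther from the nucleus).
Neither a single period nor a single group — weigh both effects.
Na > Rb: they share group 1; the group trend gives Na the larger value.
Te > Na: the two effects oppose for this pair; the across-period effect wins (869 vs 496 kJ/mol).
N > Te: the two effects oppose for this pair; the down-group effect wins (1402 vs 869 kJ/mol).
For reference (kJ/mol): N 1402, Na 496, Rb 403, Te 869.
So from highest to lowest: N > Te > Na > Rb.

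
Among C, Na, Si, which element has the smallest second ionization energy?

IE_2 is the cost of taking one more electron from the +1 cation: C⁺ still has 3 valence electrons; Na⁺ is the bare [Ne] core; Si⁺ still has 3 valence electrons.
Core electrons are held far more tightly than valence electrons, so Na tops the IE_2 order.
Valence configurations: C⁺ [He]2s²2p¹, Si⁺ [Ne]3s²3p¹.
The numbers (kJ/mol): C 2353, Na 4562, Si 1577.
So the second ionization energies run Si < C < Na.

Si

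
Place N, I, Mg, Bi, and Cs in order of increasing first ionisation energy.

N is in period 2, group 15; Mg is in period 3, group 2; I is in period 5, group 17; Cs is in period 6, group 1; Bi is in period 6, group 15.
Across a period the outer electron is held more tightly (higher IE₁); down a group it sits in a higher shell, more shielded, and comes off more easily.
Here both period and group differ, so the two effects have to be weighed against each other.
Bi > Cs: both are in period 6; the period trend gives Bi the larger value.
Mg > Bi: period and group pull opposite ways; the down-group shift dominates (738 vs 703 kJ/mol).
I > Mg: the two effects oppose for this pair; the across-period effect wins (1008 vs 738 kJ/mol).
N > I: period and group pull opposite ways; the down-group shift dominates (1402 vs 1008 kJ/mol).
Tabulated first ionization energy (kJ/mol): N 1402, Mg 738, I 1008, Cs 376, Bi 703.
So from lowest to highest: Cs < Bi < Mg < I < N.

Cs < Bi < Mg < I < N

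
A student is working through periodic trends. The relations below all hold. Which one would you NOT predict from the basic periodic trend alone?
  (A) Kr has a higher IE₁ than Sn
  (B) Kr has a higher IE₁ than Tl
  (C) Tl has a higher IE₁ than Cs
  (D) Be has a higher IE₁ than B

The general trend: IE₁ increases across a period and decreases down a group.
(A) Kr (period 4, group 18) vs Sn (period 5, group 14): the stated order agrees with the simple trend.
(B) Kr (period 4, group 18) vs Tl (period 6, group 13): the stated order agrees with the simple trend.
(C) Tl (period 6, group 13) vs Cs (period 6, group 1): the stated order agrees with the simple trend.
(D) Be (period 2, group 2) vs B (period 2, group 13): the stated order contradicts the simple trend.
The exception is (D): removing B's lone 2p electron is easier than breaking Be's filled 2s².

(D)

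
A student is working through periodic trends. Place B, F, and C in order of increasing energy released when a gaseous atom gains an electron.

B < C < F

B is in period 2, group 13; C is in period 2, group 14; F is in period 2, group 17.
Adding an electron releases more energy for atoms nearer the top right (short of the noble gases).
All lie in period 2, so electron affinity increases left to right.
So from lowest to highest: B < C < F.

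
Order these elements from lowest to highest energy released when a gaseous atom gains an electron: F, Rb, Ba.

F is in period 2, group 17; Rb is in period 5, group 1; Ba is in period 6, group 2.
EA tends to increase across a period and decrease down a group, though the pattern is less regular than for IE or radius.
Here both period and group differ, so the two effects have to be weighed against each other.
Rb > Ba: period and group pull opposite ways; the down-group shift dominates (47 vs 14 kJ/mol).
F > Rb: relative to Rb, both the across-period and down-group shifts push F's electron affinity up.
Approximate values (kJ/mol): F 328, Rb 47, Ba 14.
So from lowest to highest: Ba < Rb < F.

Ba, Rb, F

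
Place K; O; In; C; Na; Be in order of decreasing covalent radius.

Radius decreases left→right (rising Z_eff, same n) and increases top→bottom (higher n).
These span different periods and groups, so the two trends combine.
C > O: both are in period 2; the period trend gives C the larger value.
Be > C: Be lies to the left of C in period 2, so the across-period effect alone puts Be larger.
In > Be: period and group pull opposite ways; the down-group shift dominates (142 vs 102 pm).
Na > In: the two effects oppose for this pair; the across-period effect wins (155 vs 142 pm).
K > Na: they share group 1; the group trend gives K the larger value.
Tabulated atomic radius (pm): Be 102, C 75, O 63, Na 155, K 196, In 142.
So from largest to smallest: K > Na > In > Be > C > O.

K, Na, In, Be, C, O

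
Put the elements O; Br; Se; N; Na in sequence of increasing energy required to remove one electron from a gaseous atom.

Na < Se < Br < O < N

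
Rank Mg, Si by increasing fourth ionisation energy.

Si < Mg

After 3 electrons have been removed, what remains? Mg³⁺ is already 1 electron into the core; Si³⁺ still has 1 valence electron.
Breaking into a closed-shell core is much more expensive than removing a leftover valence electron — Mg has the largest IE_4 here.
Tabulated IE_4 (kJ/mol): Mg 10543, Si 4356.
So the fourth ionization energies run Si < Mg.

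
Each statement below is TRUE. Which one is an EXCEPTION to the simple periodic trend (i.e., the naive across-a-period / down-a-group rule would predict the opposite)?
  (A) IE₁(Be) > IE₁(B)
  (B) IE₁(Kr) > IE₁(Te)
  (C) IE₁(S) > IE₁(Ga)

(A)

The general trend: first ionisation energy increases across a period and decreases down a group.
(A) Be (period 2, group 2) vs B (period 2, group 13): the stated order contradicts the simple trend.
(B) Kr (period 4, group 18) vs Te (period 5, group 16): the stated order agrees with the simple trend.
(C) S (period 3, group 16) vs Ga (period 4, group 13): the stated order agrees with the simple trend.
The exception is (A): removing B's lone 2p electron is easier than breaking Be's filled 2s².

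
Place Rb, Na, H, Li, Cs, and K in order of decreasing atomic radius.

Cs, Rb, K, Na, Li, H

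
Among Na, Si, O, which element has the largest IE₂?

Na

IE_2 is the cost of taking one more electron from the +1 cation: Na⁺ is the bare [Ne] core; Si⁺ still has 3 valence electrons; O⁺ still has 5 valence electrons.
Core electrons are held far more tightly than valence electrons, so Na tops the IE_2 order.
Valence configurations: Si⁺ [Ne]3s²3p¹, O⁺ [He]2s²2p³.
The numbers (kJ/mol): Na 4562, Si 1577, O 3388.
Putting it together, IE_2: Si < O < Na.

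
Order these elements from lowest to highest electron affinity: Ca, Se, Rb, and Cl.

Atoms with high Z_eff and room in the valence shell (especially the halogens) have the most exothermic electron affinities.
These span different periods and groups, so the two trends combine.
Rb > Ca: this pair runs against the simple trend — see the exception note.
Se > Rb: relative to Rb, both the across-period and down-group shifts push Se's electron affinity up.
Cl > Se: relative to Se, both the across-period and down-group shifts push Cl's electron affinity up.
Note the exception: Rb has a higher electron affinity than Ca, contrary to the simple trend — adding an electron to Ca (ns²) has to open a new, higher-energy np subshell, which is unfavourable.
For reference (kJ/mol): Cl 349, Ca 2, Se 195, Rb 47.
So from lowest to highest: Ca < Rb < Se < Cl.

Ca < Rb < Se < Cl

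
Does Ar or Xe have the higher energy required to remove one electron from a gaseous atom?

Ar

Ar is in period 3, group 18; Xe is in period 5, group 18.
Across a period the outer electron is held more tightly (higher IE₁); down a group it sits in a higher shell, more shielded, and comes off more easily.
All are in group 18, so first ionization energy increases up the group.
So Ar has the higher energy required to remove one electron from a gaseous atom (Ar > Xe).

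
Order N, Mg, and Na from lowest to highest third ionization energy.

N < Na < Mg

IE_3 is the cost of taking one more electron from the +2 cation: N²⁺ still has 3 valence electrons; Mg²⁺ is the bare [Ne] core; Na²⁺ is already 1 electron into the core.
Pulling an electron out of a noble-gas core costs far more than removing a remaining valence electron, so Na and Mg sit at the high end of IE_3.
The numbers (kJ/mol): N 4578, Mg 7733, Na 6910.
Overall IE_3 order: N < Na < Mg.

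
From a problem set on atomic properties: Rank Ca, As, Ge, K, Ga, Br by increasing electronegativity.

K is in period 4, group 1; Ca is in period 4, group 2; Ga is in period 4, group 13; Ge is in period 4, group 14; As is in period 4, group 15; Br is in period 4, group 17.
Smaller atoms with higher effective nuclear charge are more electronegative.
All lie in period 4, so electronegativity increases left to right.
So from lowest to highest: K < Ca < Ga < Ge < As < Br.

K < Ca < Ga < Ge < As < Br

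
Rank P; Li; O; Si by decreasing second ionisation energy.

After 1 electron has been removed, what remains? P⁺ still has 4 valence electrons; Li⁺ is the bare [He] core; O⁺ still has 5 valence electrons; Si⁺ still has 3 valence electrons.
Breaking into a closed-shell core is much more expensive than removing a leftover valence electron — Li has the largest IE_2 here.
Valence configurations: P⁺ [Ne]3s²3p², O⁺ [He]2s²2p³, Si⁺ [Ne]3s²3p¹.
Approximate IE_2 values (kJ/mol): P 1907, Li 7298, O 3388, Si 1577.
Putting it together, IE_2: Si < P < O < Li.

Li > O > P > Si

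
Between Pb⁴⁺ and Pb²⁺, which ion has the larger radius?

Pb²⁺

Both ions have Z = 82 protons, but Pb⁴⁺ has lost more electrons, so its remaining electrons feel a larger effective nuclear charge per electron and are pulled in more tightly.
Higher positive charge → smaller ion, so Pb²⁺ > Pb⁴⁺.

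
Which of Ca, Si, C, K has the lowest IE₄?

Si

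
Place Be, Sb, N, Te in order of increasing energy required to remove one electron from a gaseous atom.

Sb < Te < Be < N

Be is in period 2, group 2; N is in period 2, group 15; Sb is in period 5, group 15; Te is in period 5, group 16.
IE₁ increases left→right with effective nuclear charge and decreases top→bottom as the valence shell moves farther out.
These span different periods and groups, so the two trends combine.
Te > Sb: both are in period 5; the period trend gives Te the larger value.
Be > Te: the two effects oppose for this pair; the down-group effect wins (900 vs 869 kJ/mol).
N > Be: N lies to the right of Be in period 2, so the across-period effect alone puts N higher.
Tabulated first ionization energy (kJ/mol): Be 900, N 1402, Sb 831, Te 869.
So from lowest to highest: Sb < Te < Be < N.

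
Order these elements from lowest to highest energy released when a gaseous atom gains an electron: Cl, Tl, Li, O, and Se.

Tl < Li < O < Se < Cl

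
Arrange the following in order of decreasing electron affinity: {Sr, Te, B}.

B is in period 2, group 13; Sr is in period 5, group 2; Te is in period 5, group 16.
EA tends to increase across a period and decrease down a group, though the pattern is less regular than for IE or radius.
These span different periods and groups, so the two trends combine.
B > Sr: relative to Sr, both the across-period and down-group shifts push B's electron affinity up.
Te > B: period and group pull opposite ways; the across-period shift dominates (190 vs 27 kJ/mol).
For reference (kJ/mol): B 27, Sr 5, Te 190.
So from highest to lowest: Te > B > Sr.

Te, B, Sr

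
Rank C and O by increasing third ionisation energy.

C, O

IE_3 is the cost of taking one more electron from the +2 cation: C²⁺ still has 2 valence electrons; O²⁺ still has 4 valence electrons.
All are still removing valence electrons, so compare the +2 ions as you would atoms: IE_3 generally rises across a period (higher Z_eff) and falls down a group (larger shell), subject to the usual subshell exceptions.
Valence configurations: C²⁺ [He]2s², O²⁺ [He]2s²2p².
Tabulated IE_3 (kJ/mol): C 4620, O 5300.
Putting it together, IE_3: C < O.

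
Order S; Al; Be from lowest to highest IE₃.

IE_3 is the cost of taking one more electron from the +2 cation: S²⁺ still has 4 valence electrons; Al²⁺ still has 1 valence electron; Be²⁺ is the bare [He] core.
Core electrons are held far more tightly than valence electrons, so Be tops the IE_3 order.
Valence configurations: S²⁺ [Ne]3s²3p², Al²⁺ [Ne]3s¹.
The numbers (kJ/mol): S 3357, Al 2745, Be 14849.
Overall IE_3 order: Al < S < Be.

Al < S < Be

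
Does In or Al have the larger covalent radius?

Al is in period 3, group 13; In is in period 5, group 13.
Radius decreases left→right (rising Z_eff, same n) and increases top→bottom (higher n).
All are in group 13, so atomic radius increases down the group.
So In has the larger covalent radius (In > Al).

In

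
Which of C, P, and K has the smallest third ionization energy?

The third ionization energy removes an electron from the +2 ion. For each element: C²⁺ still has 2 valence electrons; P²⁺ still has 3 valence electrons; K²⁺ is already 1 electron into the core.
Usually core removal costs more than valence removal, but here the competition is close: a tightly held n=2 valence electron can cost more to remove than an n=3 core electron, so the actual values have to decide it.
Valence configurations: C²⁺ [He]2s², P²⁺ [Ne]3s²3p¹.
The numbers (kJ/mol): C 4620, P 2914, K 4420.
Putting it together, IE_3: P < K < C.

P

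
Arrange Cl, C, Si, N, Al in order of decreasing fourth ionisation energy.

IE_4 is the cost of taking one more electron from the +3 cation: Cl³⁺ still has 4 valence electrons; C³⁺ still has 1 valence electron; Si³⁺ still has 1 valence electron; N³⁺ still has 2 valence electrons; Al³⁺ is the bare [Ne] core.
Breaking into a closed-shell core is much more expensive than removing a leftover valence electron — Al has the largest IE_4 here.
Valence configurations: Cl³⁺ [Ne]3s²3p², C³⁺ [He]2s¹, Si³⁺ [Ne]3s¹, N³⁺ [He]2s².
Tabulated IE_4 (kJ/mol): Cl 5159, C 6223, Si 4356, N 7475, Al 11577.
Putting it together, IE_4: Si < Cl < C < N < Al.

Al, N, C, Cl, Si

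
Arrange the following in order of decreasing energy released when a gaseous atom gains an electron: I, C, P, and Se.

Adding an electron releases more energy for atoms nearer the top right (short of the noble gases).
A diagonal step moves right (one effect) and down (the opposite effect) at once.
C > P: the two effects oppose for this pair; the down-group effect wins (122 vs 72 kJ/mol).
Se > C: the two effects oppose for this pair; the across-period effect wins (195 vs 122 kJ/mol).
I > Se: period and group pull opposite ways; the across-period shift dominates (295 vs 195 kJ/mol).
Approximate values (kJ/mol): C 122, P 72, Se 195, I 295.
So from highest to lowest: I > Se > C > P.

I, Se, C, P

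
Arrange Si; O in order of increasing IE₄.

IE_4 is the cost of taking one more electron from the +3 cation: Si³⁺ still has 1 valence electron; O³⁺ still has 3 valence electrons.
All are still removing valence electrons, so compare the +3 ions as you would atoms: IE_4 generally rises across a period (higher Z_eff) and falls down a group (larger shell), subject to the usual subshell exceptions.
Valence configurations: Si³⁺ [Ne]3s¹, O³⁺ [He]2s²2p¹.
Approximate IE_4 values (kJ/mol): Si 4356, O 7469.
So the fourth ionization energies run Si < O.

Si < O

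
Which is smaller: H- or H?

H

Forming H- adds 1 electron to H. More electron–electron repulsion in the same shell, with unchanged nuclear charge, lets the cloud expand.
An anion is larger than its parent atom: H- > H.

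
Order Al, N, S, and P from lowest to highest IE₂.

The second ionization energy removes an electron from the +1 ion. For each element: Al⁺ still has 2 valence electrons; N⁺ still has 4 valence electrons; S⁺ still has 5 valence electrons; P⁺ still has 4 valence electrons.
All are still removing valence electrons, so compare the +1 ions as you would atoms: IE_2 generally rises across a period (higher Z_eff) and falls down a group (larger shell), subject to the usual subshell exceptions.
Valence configurations: Al⁺ [Ne]3s², N⁺ [He]2s²2p², S⁺ [Ne]3s²3p³, P⁺ [Ne]3s²3p².
Approximate IE_2 values (kJ/mol): Al 1817, N 2856, S 2252, P 1907.
Hence IE_2: Al < P < S < N.

Al, P, S, N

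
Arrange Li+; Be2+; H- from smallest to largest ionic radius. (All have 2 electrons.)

Be2+, Li+, H-

All of these have 2 electrons, so size is governed by nuclear charge alone: the more protons, the stronger the pull on the same electron cloud, and the smaller the ion.
Nuclear charges: Be2+ (Z=4), Li+ (Z=3), H- (Z=1).
Smallest to largest: Be2+ < Li+ < H-.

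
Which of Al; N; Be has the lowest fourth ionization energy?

N

After 3 electrons have been removed, what remains? Al³⁺ is the bare [Ne] core; N³⁺ still has 2 valence electrons; Be³⁺ is already 1 electron into the core.
Pulling an electron out of a noble-gas core costs far more than removing a remaining valence electron, so Al and Be sit at the high end of IE_4.
The numbers (kJ/mol): Al 11577, N 7475, Be 21007.
Putting it together, IE_4: N < Al < Be.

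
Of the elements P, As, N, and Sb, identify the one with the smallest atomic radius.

N is in period 2, group 15; P is in period 3, group 15; As is in period 4, group 15; Sb is in period 5, group 15.
Across a period the added protons contract the valence shell; down a group each new principal shell makes the atom larger.
All are in group 15, so atomic radius increases down the group.
The smallest atomic radius among these belongs to N.

N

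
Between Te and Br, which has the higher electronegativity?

Br

Br is in period 4, group 17; Te is in period 5, group 16.
Smaller atoms with higher effective nuclear charge are more electronegative.
Here both period and group differ, so the two effects have to be weighed against each other.
Br > Te: both effects reinforce here, so Br is clearly the higher of the two.
Tabulated electronegativity (Pauling): Br 2.96, Te 2.10.
So Br has the higher electronegativity (Br > Te).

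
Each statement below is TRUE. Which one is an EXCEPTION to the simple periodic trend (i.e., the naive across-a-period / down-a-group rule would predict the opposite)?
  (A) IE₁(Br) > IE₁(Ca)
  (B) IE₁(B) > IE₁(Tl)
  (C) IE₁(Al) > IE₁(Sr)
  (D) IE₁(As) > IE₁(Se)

(D)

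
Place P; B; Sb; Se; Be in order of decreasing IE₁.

Be is in period 2, group 2; B is in period 2, group 13; P is in period 3, group 15; Se is in period 4, group 16; Sb is in period 5, group 15.
First ionization energy rises across a period (greater Z_eff holds electrons more tightly) and falls down a group (valence electrons are farther from the nucleus).
Here both period and group differ, so the two effects have to be weighed against each other.
Sb > B: period and group pull opposite ways; the across-period shift dominates (831 vs 801 kJ/mol).
Be > Sb: period and group pull opposite ways; the down-group shift dominates (900 vs 831 kJ/mol).
Se > Be: the two effects oppose for this pair; the across-period effect wins (941 vs 900 kJ/mol).
P > Se: the two effects oppose for this pair; the down-group effect wins (1012 vs 941 kJ/mol).
Note the exception: Be has a higher first ionization energy than B, contrary to the simple trend — removing B's lone 2p electron is easier than breaking Be's filled 2s².
Tabulated first ionization energy (kJ/mol): Be 900, B 801, P 1012, Se 941, Sb 831.
So from highest to lowest: P > Se > Be > Sb > B.

P > Se > Be > Sb > B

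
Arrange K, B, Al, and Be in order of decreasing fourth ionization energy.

After 3 electrons have been removed, what remains? K³⁺ is already 2 electrons into the core; B³⁺ is the bare [He] core; Al³⁺ is the bare [Ne] core; Be³⁺ is already 1 electron into the core.
All of these are removing an electron from a noble-gas core or deeper; the smaller core (lower principal quantum number) is held far more tightly, and within a period the higher nuclear charge binds the same core more tightly.
The numbers (kJ/mol): K 5877, B 25026, Al 11577, Be 21007.
Putting it together, IE_4: K < Al < Be < B.

B > Be > Al > K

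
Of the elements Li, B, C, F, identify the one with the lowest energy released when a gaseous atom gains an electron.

B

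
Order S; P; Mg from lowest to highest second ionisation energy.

Mg < P < S

IE_2 is the cost of taking one more electron from the +1 cation: S⁺ still has 5 valence electrons; P⁺ still has 4 valence electrons; Mg⁺ still has 1 valence electron.
All are still removing valence electrons, so compare the +1 ions as you would atoms: IE_2 generally rises across a period (higher Z_eff) and falls down a group (larger shell), subject to the usual subshell exceptions.
Valence configurations: S⁺ [Ne]3s²3p³, P⁺ [Ne]3s²3p², Mg⁺ [Ne]3s¹.
The numbers (kJ/mol): S 2252, P 1907, Mg 1451.
Hence IE_2: Mg < P < S.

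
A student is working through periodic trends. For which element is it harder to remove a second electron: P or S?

S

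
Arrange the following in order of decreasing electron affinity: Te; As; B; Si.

B is in period 2, group 13; Si is in period 3, group 14; As is in period 4, group 15; Te is in period 5, group 16.
Adding an electron releases more energy for atoms nearer the top right (short of the noble gases).
These sit on a diagonal, where the across-period and down-group effects partly cancel.
As > B: period and group pull opposite ways; the across-period shift dominates (78 vs 27 kJ/mol).
Si > As: the two effects oppose for this pair; the down-group effect wins (134 vs 78 kJ/mol).
Te > Si: period and group pull opposite ways; the across-period shift dominates (190 vs 134 kJ/mol).
Approximate values (kJ/mol): B 27, Si 134, As 78, Te 190.
So from highest to lowest: Te > Si > As > B.

Te > Si > As > B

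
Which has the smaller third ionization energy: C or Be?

C

The third ionization energy removes an electron from the +2 ion. For each element: C²⁺ still has 2 valence electrons; Be²⁺ is the bare [He] core.
Breaking into a closed-shell core is much more expensive than removing a leftover valence electron — Be has the largest IE_3 here.
The numbers (kJ/mol): C 4620, Be 14849.
Hence IE_3: C < Be.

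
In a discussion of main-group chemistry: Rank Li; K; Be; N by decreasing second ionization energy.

IE_2 is the cost of taking one more electron from the +1 cation: Li⁺ is the bare [He] core; K⁺ is the bare [Ar] core; Be⁺ still has 1 valence electron; N⁺ still has 4 valence electrons.
Pulling an electron out of a noble-gas core costs far more than removing a remaining valence electron, so K and Li sit at the high end of IE_2.
Valence configurations: Be⁺ [He]2s¹, N⁺ [He]2s²2p².
Approximate IE_2 values (kJ/mol): Li 7298, K 3052, Be 1757, N 2856.
Overall IE_2 order: Be < N < K < Li.

Li > K > N > Be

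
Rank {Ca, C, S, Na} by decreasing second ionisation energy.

The second ionization energy removes an electron from the +1 ion. For each element: Ca⁺ still has 1 valence electron; C⁺ still has 3 valence electrons; S⁺ still has 5 valence electrons; Na⁺ is the bare [Ne] core.
Core electrons are held far more tightly than valence electrons, so Na tops the IE_2 order.
Valence configurations: Ca⁺ [Ar]4s¹, C⁺ [He]2s²2p¹, S⁺ [Ne]3s²3p³.
The numbers (kJ/mol): Ca 1145, C 2353, S 2252, Na 4562.
So the second ionization energies run Ca < S < C < Na.

Na > C > S > Ca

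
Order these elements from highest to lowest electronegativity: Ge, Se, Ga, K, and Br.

K is in period 4, group 1; Ga is in period 4, group 13; Ge is in period 4, group 14; Se is in period 4, group 16; Br is in period 4, group 17.
Atoms toward the upper right of the periodic table pull bonding electrons most strongly.
All lie in period 4, so electronegativity increases left to right.
So from highest to lowest: Br > Se > Ge > Ga > K.

Br > Se > Ge > Ga > K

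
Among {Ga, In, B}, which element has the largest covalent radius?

B is in period 2, group 13; Ga is in period 4, group 13; In is in period 5, group 13.
Across a period the added protons contract the valence shell; down a group each new principal shell makes the atom larger.
All are in group 13, so atomic radius increases down the group.
The largest covalent radius among these belongs to In.

In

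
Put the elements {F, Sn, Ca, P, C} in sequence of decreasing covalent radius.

C is in period 2, group 14; F is in period 2, group 17; P is in period 3, group 15; Ca is in period 4, group 2; Sn is in period 5, group 14.
Radius decreases left→right (rising Z_eff, same n) and increases top→bottom (higher n).
These span different periods and groups, so the two trends combine.
C > F: both are in period 2; the period trend gives C the larger value.
P > C: period and group pull opposite ways; the down-group shift dominates (111 vs 75 pm).
Sn > P: both effects reinforce here, so Sn is clearly the larger of the two.
Ca > Sn: the two effects oppose for this pair; the across-period effect wins (171 vs 140 pm).
For reference (pm): C 75, F 64, P 111, Ca 171, Sn 140.
So from largest to smallest: Ca > Sn > P > C > F.

Ca, Sn, P, C, F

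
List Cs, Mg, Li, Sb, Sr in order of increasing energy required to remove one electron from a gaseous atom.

Li is in period 2, group 1; Mg is in period 3, group 2; Sr is in period 5, group 2; Sb is in period 5, group 15; Cs is in period 6, group 1.
Removing the outermost electron gets harder across a period and easier down a group.
These span different periods and groups, so the two trends combine.
Li > Cs: Li sits above Cs in group 1, so the down-group effect alone puts Li higher.
Sr > Li: the two effects oppose for this pair; the across-period effect wins (550 vs 520 kJ/mol).
Mg > Sr: Mg sits above Sr in group 2, so the down-group effect alone puts Mg higher.
Sb > Mg: period and group pull opposite ways; the across-period shift dominates (831 vs 738 kJ/mol).
For reference (kJ/mol): Li 520, Mg 738, Sr 550, Sb 831, Cs 376.
So from lowest to highest: Cs < Li < Sr < Mg < Sb.

Cs, Li, Sr, Mg, Sb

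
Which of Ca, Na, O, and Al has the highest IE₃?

Na

The third ionization energy removes an electron from the +2 ion. For each element: Ca²⁺ is the bare [Ar] core; Na²⁺ is already 1 electron into the core; O²⁺ still has 4 valence electrons; Al²⁺ still has 1 valence electron.
Usually core removal costs more than valence removal, but here the competition is close: a tightly held n=2 valence electron can cost more to remove than an n=3 core electron, so the actual values have to decide it.
Valence configurations: O²⁺ [He]2s²2p², Al²⁺ [Ne]3s¹.
Tabulated IE_3 (kJ/mol): Ca 4912, Na 6910, O 5300, Al 2745.
Hence IE_3: Al < Ca < O < Na.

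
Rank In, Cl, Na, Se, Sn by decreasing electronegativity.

Cl > Se > Sn > In > Na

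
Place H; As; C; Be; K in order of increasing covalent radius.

H, C, Be, As, K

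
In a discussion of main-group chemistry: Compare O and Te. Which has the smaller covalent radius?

O is in period 2, group 16; Te is in period 5, group 16.
Radius decreases left→right (rising Z_eff, same n) and increases top→bottom (higher n).
All are in group 16, so atomic radius increases down the group.
So O has the smaller covalent radius (O < Te).

O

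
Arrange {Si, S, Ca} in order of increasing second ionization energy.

Ca < Si < S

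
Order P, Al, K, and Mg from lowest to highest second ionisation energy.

The second ionization energy removes an electron from the +1 ion. For each element: P⁺ still has 4 valence electrons; Al⁺ still has 2 valence electrons; K⁺ is the bare [Ar] core; Mg⁺ still has 1 valence electron.
Breaking into a closed-shell core is much more expensive than removing a leftover valence electron — K has the largest IE_2 here.
Valence configurations: P⁺ [Ne]3s²3p², Al⁺ [Ne]3s², Mg⁺ [Ne]3s¹.
Approximate IE_2 values (kJ/mol): P 1907, Al 1817, K 3052, Mg 1451.
Hence IE_2: Mg < Al < P < K.

Mg < Al < P < K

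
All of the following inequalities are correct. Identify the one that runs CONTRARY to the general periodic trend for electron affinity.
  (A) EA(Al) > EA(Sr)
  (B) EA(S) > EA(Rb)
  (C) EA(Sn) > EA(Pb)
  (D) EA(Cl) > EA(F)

(D)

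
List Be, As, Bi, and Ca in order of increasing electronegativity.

Be is in period 2, group 2; Ca is in period 4, group 2; As is in period 4, group 15; Bi is in period 6, group 15.
EN rises left→right (higher Z_eff, smaller atoms) and falls top→bottom (larger, more shielded atoms).
Neither a single period nor a single group — weigh both effects.
Be > Ca: they share group 2; the group trend gives Be the larger value.
Bi > Be: period and group pull opposite ways; the across-period shift dominates (2.02 vs 1.57).
As > Bi: As sits above Bi in group 15, so the down-group effect alone puts As higher.
For reference (Pauling): Be 1.57, Ca 1.00, As 2.18, Bi 2.02.
So from lowest to highest: Ca < Be < Bi < As.

Ca < Be < Bi < As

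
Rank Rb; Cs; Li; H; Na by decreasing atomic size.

Cs, Rb, Na, Li, H

Across a period the added protons contract the valence shell; down a group each new principal shell makes the atom larger.
All are in group 1, so atomic radius increases down the group.
So from largest to smallest: Cs > Rb > Na > Li > H.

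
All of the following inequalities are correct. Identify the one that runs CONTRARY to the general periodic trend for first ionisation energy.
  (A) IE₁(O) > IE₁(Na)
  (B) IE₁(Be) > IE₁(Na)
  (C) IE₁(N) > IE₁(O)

The general trend: first ionisation energy increases across a period and decreases down a group.
(A) O (period 2, group 16) vs Na (period 3, group 1): the stated order agrees with the simple trend.
(B) Be (period 2, group 2) vs Na (period 3, group 1): the stated order agrees with the simple trend.
(C) N (period 2, group 15) vs O (period 2, group 16): the stated order contradicts the simple trend.
The exception is (C): pairing an electron in O's 2p⁴ costs repulsion energy, so O ionizes more easily than half-filled N (2p³).

(C)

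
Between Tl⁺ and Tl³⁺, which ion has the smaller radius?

Both ions have Z = 81 protons, but Tl³⁺ has lost more electrons, so its remaining electrons feel a larger effective nuclear charge per electron and are pulled in more tightly.
Higher positive charge → smaller ion, so Tl⁺ > Tl³⁺.

Tl³⁺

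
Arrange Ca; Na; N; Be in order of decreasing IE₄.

The fourth ionization energy removes an electron from the +3 ion. For each element: Ca³⁺ is already 1 electron into the core; Na³⁺ is already 2 electrons into the core; N³⁺ still has 2 valence electrons; Be³⁺ is already 1 electron into the core.
Usually core removal costs more than valence removal, but here the competition is close: a tightly held n=2 valence electron can cost more to remove than an n=3 core electron, so the actual values have to decide it.
Tabulated IE_4 (kJ/mol): Ca 6491, Na 9543, N 7475, Be 21007.
Overall IE_4 order: Ca < N < Na < Be.

Be, Na, N, Ca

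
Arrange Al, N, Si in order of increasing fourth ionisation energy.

Si < N < Al

IE_4 is the cost of taking one more electron from the +3 cation: Al³⁺ is the bare [Ne] core; N³⁺ still has 2 valence electrons; Si³⁺ still has 1 valence electron.
Core electrons are held far more tightly than valence electrons, so Al tops the IE_4 order.
Valence configurations: N³⁺ [He]2s², Si³⁺ [Ne]3s¹.
Tabulated IE_4 (kJ/mol): Al 11577, N 7475, Si 4356.
Hence IE_4: Si < N < Al.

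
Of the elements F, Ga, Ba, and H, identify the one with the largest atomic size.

H is in period 1, group 1; F is in period 2, group 17; Ga is in period 4, group 13; Ba is in period 6, group 2.
Atomic radius shrinks across a period as nuclear charge pulls the same shell inward, and grows down a group as new shells are added.
These span different periods and groups, so the two trends combine.
F > H: period and group pull opposite ways; the down-group shift dominates (64 vs 32 pm).
Ga > F: relative to F, both the across-period and down-group shifts push Ga's atomic radius up.
Ba > Ga: relative to Ga, both the across-period and down-group shifts push Ba's atomic radius up.
Tabulated atomic radius (pm): H 32, F 64, Ga 124, Ba 196.
The largest atomic size among these belongs to Ba.

Ba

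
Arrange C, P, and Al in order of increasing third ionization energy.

Al < P < C

IE_3 is the cost of taking one more electron from the +2 cation: C²⁺ still has 2 valence electrons; P²⁺ still has 3 valence electrons; Al²⁺ still has 1 valence electron.
All are still removing valence electrons, so compare the +2 ions as you would atoms: IE_3 generally rises across a period (higher Z_eff) and falls down a group (larger shell), subject to the usual subshell exceptions.
Valence configurations: C²⁺ [He]2s², P²⁺ [Ne]3s²3p¹, Al²⁺ [Ne]3s¹.
Tabulated IE_3 (kJ/mol): C 4620, P 2914, Al 2745.
Overall IE_3 order: Al < P < C.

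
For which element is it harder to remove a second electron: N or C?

Consider each +1 ion: N⁺ still has 4 valence electrons; C⁺ still has 3 valence electrons.
All are still removing valence electrons, so compare the +1 ions as you would atoms: IE_2 generally rises across a period (higher Z_eff) and falls down a group (larger shell), subject to the usual subshell exceptions.
Valence configurations: N⁺ [He]2s²2p², C⁺ [He]2s²2p¹.
Approximate IE_2 values (kJ/mol): N 2856, C 2353.
Hence IE_2: C < N.

N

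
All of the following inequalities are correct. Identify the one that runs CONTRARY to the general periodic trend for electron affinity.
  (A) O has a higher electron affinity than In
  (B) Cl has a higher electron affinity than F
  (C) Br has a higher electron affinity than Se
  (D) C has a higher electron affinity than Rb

The general trend: electron affinity increases across a period and decreases down a group.
(A) O (period 2, group 16) vs In (period 5, group 13): the stated order agrees with the simple trend.
(B) Cl (period 3, group 17) vs F (period 2, group 17): the stated order contradicts the simple trend.
(C) Br (period 4, group 17) vs Se (period 4, group 16): the stated order agrees with the simple trend.
(D) C (period 2, group 14) vs Rb (period 5, group 1): the stated order agrees with the simple trend.
The exception is (B): F's small 2p subshell makes the incoming electron feel strong e⁻–e⁻ repulsion, so Cl actually releases more energy on gaining an electron.

(B)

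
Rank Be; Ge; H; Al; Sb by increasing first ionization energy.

H is in period 1, group 1; Be is in period 2, group 2; Al is in period 3, group 13; Ge is in period 4, group 14; Sb is in period 5, group 15.
IE₁ increases left→right with effective nuclear charge and decreases top→bottom as the valence shell moves farther out.
These sit on a diagonal, where the across-period and down-group effects partly cancel.
Ge > Al: the two effects oppose for this pair; the across-period effect wins (762 vs 578 kJ/mol).
Sb > Ge: period and group pull opposite ways; the across-period shift dominates (831 vs 762 kJ/mol).
Be > Sb: period and group pull opposite ways; the down-group shift dominates (900 vs 831 kJ/mol).
H > Be: the two effects oppose for this pair; the down-group effect wins (1312 vs 900 kJ/mol).
For reference (kJ/mol): H 1312, Be 900, Al 578, Ge 762, Sb 831.
So from lowest to highest: Al < Ge < Sb < Be < H.

Al < Ge < Sb < Be < H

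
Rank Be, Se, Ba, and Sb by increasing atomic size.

Be, Se, Sb, Ba

Be is in period 2, group 2; Se is in period 4, group 16; Sb is in period 5, group 15; Ba is in period 6, group 2.
Across a period the added protons contract the valence shell; down a group each new principal shell makes the atom larger.
Here both period and group differ, so the two effects have to be weighed against each other.
Se > Be: the two effects oppose for this pair; the down-group effect wins (116 vs 102 pm).
Sb > Se: both effects reinforce here, so Sb is clearly the larger of the two.
Ba > Sb: relative to Sb, both the across-period and down-group shifts push Ba's atomic radius up.
For reference (pm): Be 102, Se 116, Sb 140, Ba 196.
So from smallest to largest: Be < Se < Sb < Ba.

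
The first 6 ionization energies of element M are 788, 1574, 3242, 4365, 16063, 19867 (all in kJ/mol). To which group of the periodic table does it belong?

Look for the largest jump between consecutive ionization energies: IE5/IE4 ≈ 3.7, far larger than any earlier ratio.
That jump marks the point where a core electron is being removed. So the atom has 4 valence electrons.
A main-group element with 4 valence electrons is in group 14.

Group 14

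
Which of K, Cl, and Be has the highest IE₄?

Be

After 3 electrons have been removed, what remains? K³⁺ is already 2 electrons into the core; Cl³⁺ still has 4 valence electrons; Be³⁺ is already 1 electron into the core.
Breaking into a closed-shell core is much more expensive than removing a leftover valence electron — K and Be have the largest IE_4 here.
Approximate IE_4 values (kJ/mol): K 5877, Cl 5159, Be 21007.
Overall IE_4 order: Cl < K < Be.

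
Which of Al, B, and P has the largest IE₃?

After 2 electrons have been removed, what remains? Al²⁺ still has 1 valence electron; B²⁺ still has 1 valence electron; P²⁺ still has 3 valence electrons.
All are still removing valence electrons, so compare the +2 ions as you would atoms: IE_3 generally rises across a period (higher Z_eff) and falls down a group (larger shell), subject to the usual subshell exceptions.
Valence configurations: Al²⁺ [Ne]3s¹, B²⁺ [He]2s¹, P²⁺ [Ne]3s²3p¹.
Approximate IE_3 values (kJ/mol): Al 2745, B 3660, P 2914.
Putting it together, IE_3: Al < P < B.

B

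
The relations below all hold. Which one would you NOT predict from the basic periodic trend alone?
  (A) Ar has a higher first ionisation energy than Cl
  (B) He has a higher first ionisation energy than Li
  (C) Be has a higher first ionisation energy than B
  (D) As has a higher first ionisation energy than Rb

(C)

The general trend: first ionisation energy increases across a period and decreases down a group.
(A) Ar (period 3, group 18) vs Cl (period 3, group 17): the stated order agrees with the simple trend.
(B) He (period 1, group 18) vs Li (period 2, group 1): the stated order agrees with the simple trend.
(C) Be (period 2, group 2) vs B (period 2, group 13): the stated order contradicts the simple trend.
(D) As (period 4, group 15) vs Rb (period 5, group 1): the stated order agrees with the simple trend.
The exception is (C): removing B's lone 2p electron is easier than breaking Be's filled 2s².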